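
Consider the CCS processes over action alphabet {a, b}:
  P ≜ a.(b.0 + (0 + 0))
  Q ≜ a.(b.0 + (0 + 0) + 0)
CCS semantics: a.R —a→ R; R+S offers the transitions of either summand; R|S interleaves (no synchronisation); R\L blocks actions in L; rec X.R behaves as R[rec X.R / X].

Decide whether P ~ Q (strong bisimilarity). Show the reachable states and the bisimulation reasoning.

bisimilar

LTS(P): 3 reachable states
  m0 = a.(b.0 + (0 + 0)) | -a-> m1
  m1 = b.0 + (0 + 0) | -b-> m2
  m2 = 0 | (no moves)
LTS(Q): 3 reachable states
  n0 = a.(b.0 + (0 + 0) + 0) | -a-> n1
  n1 = b.0 + (0 + 0) + 0 | -b-> n2
  n2 = 0 | (no moves)
Partition-refinement fixed point:
  B0 = {m0, n0}
  B1 = {m1, n1}
  B2 = {m2, n2}
m0 ∈ B0, n0 ∈ B0 → same block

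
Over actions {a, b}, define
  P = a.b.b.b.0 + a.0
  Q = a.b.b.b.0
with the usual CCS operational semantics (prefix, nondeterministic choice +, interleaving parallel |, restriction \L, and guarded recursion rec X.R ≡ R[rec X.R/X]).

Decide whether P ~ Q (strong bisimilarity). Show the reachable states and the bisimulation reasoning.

P ≁ Q

P's transition system — 5 states:
  p0 = a.b.b.b.0 + a.0 :: -a-> p1, -a-> p2
  p1 = 0 :: stopped
  p2 = b.b.b.0 :: -b-> p3
  p3 = b.b.0 :: -b-> p4
  p4 = b.0 :: -b-> p1
Q's transition system — 5 states:
  q0 = a.b.b.b.0 :: -a-> q1
  q1 = b.b.b.0 :: -b-> q2
  q2 = b.b.0 :: -b-> q3
  q3 = b.0 :: -b-> q4
  q4 = 0 :: stopped
Bisimilarity quotient blocks:
  B0 = {p0}
  B1 = {p1, q4}
  B2 = {p2, q1}
  B3 = {p3, q2}
  B4 = {p4, q3}
  B5 = {q0}
p0 ∈ B0, q0 ∈ B5 → different blocks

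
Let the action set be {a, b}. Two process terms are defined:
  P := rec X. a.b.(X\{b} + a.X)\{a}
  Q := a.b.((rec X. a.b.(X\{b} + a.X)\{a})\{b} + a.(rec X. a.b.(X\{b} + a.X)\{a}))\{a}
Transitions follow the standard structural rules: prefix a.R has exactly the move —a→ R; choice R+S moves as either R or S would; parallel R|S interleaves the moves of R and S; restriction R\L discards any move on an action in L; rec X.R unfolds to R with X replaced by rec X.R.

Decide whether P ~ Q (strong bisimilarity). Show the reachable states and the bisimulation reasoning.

bisimilar

LTS(P): 3 reachable states
  p0 = rec X. a.b.(X\{b} + a.X)\{a} has moves =a=> p1
  p1 = b.((rec X. a.b.(X\{b} + a.X)\{a})\{b} + a.(rec X. a.b.(X\{b} + a.X)\{a}))\{a} has moves =b=> p2
  p2 = ((rec X. a.b.(X\{b} + a.X)\{a})\{b} + a.(rec X. a.b.(X\{b} + a.X)\{a}))\{a} has moves deadlocked
LTS(Q): 3 reachable states
  q0 = a.b.((rec X. a.b.(X\{b} + a.X)\{a})\{b} + a.(rec X. a.b.(X\{b} + a.X)\{a}))\{a} has moves =a=> q1
  q1 = b.((rec X. a.b.(X\{b} + a.X)\{a})\{b} + a.(rec X. a.b.(X\{b} + a.X)\{a}))\{a} has moves =b=> q2
  q2 = ((rec X. a.b.(X\{b} + a.X)\{a})\{b} + a.(rec X. a.b.(X\{b} + a.X)\{a}))\{a} has moves deadlocked
Partition-refinement fixed point:
  B0 = {p0, q0}
  B1 = {p1, q1}
  B2 = {p2, q2}
p0 ∈ B0, q0 ∈ B0 → same block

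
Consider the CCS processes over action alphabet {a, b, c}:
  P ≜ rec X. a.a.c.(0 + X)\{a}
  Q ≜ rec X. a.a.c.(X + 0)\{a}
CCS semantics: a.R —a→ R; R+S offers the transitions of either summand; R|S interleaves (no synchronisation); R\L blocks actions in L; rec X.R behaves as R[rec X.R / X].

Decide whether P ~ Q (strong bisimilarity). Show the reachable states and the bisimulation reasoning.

Reachable graph of P (4 states):
  s0 = rec X. a.a.c.(0 + X)\{a} has moves —a→ s1
  s1 = a.c.(0 + (rec X. a.a.c.(0 + X)\{a}))\{a} has moves —a→ s2
  s2 = c.(0 + (rec X. a.a.c.(0 + X)\{a}))\{a} has moves —c→ s3
  s3 = (0 + (rec X. a.a.c.(0 + X)\{a}))\{a} has moves ∅
Reachable graph of Q (4 states):
  t0 = rec X. a.a.c.(X + 0)\{a} has moves —a→ t1
  t1 = a.c.((rec X. a.a.c.(X + 0)\{a}) + 0)\{a} has moves —a→ t2
  t2 = c.((rec X. a.a.c.(X + 0)\{a}) + 0)\{a} has moves —c→ t3
  t3 = ((rec X. a.a.c.(X + 0)\{a}) + 0)\{a} has moves ∅
Bisimilarity quotient blocks:
  B0 = {s0, t0}
  B1 = {s1, t1}
  B2 = {s2, t2}
  B3 = {s3, t3}
s0 ∈ B0, t0 ∈ B0 → same block

YES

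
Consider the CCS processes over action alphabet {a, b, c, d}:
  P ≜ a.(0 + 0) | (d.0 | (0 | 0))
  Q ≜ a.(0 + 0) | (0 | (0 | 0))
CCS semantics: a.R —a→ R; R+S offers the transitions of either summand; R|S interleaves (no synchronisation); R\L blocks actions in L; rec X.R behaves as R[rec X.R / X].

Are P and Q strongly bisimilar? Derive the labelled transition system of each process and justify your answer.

Reachable graph of P (4 states):
  u0 = a.(0 + 0) | (d.0 | (0 | 0)) has moves —a→ u1, —d→ u2
  u1 = (0 + 0) | (d.0 | (0 | 0)) has moves —d→ u3
  u2 = a.(0 + 0) | (0 | (0 | 0)) has moves —a→ u3
  u3 = (0 + 0) | (0 | (0 | 0)) has moves ·
Reachable graph of Q (2 states):
  v0 = a.(0 + 0) | (0 | (0 | 0)) has moves —a→ v1
  v1 = (0 + 0) | (0 | (0 | 0)) has moves ·
Partition-refinement fixed point:
  B0 = {u0}
  B1 = {u1}
  B2 = {u3, v1}
  B3 = {u2, v0}
u0 ∈ B0, v0 ∈ B3 → different blocks

NO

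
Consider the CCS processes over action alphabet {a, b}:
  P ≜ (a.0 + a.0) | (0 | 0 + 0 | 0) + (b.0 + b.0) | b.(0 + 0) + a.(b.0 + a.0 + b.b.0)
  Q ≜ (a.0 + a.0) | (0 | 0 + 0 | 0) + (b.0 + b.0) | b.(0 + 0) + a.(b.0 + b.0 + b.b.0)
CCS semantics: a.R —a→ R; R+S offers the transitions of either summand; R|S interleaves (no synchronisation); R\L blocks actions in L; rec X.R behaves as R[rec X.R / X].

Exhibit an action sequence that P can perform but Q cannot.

aa

LTS(P): 8 reachable states
  s0 = (a.0 + a.0) | (0 | 0 + 0 | 0) + (b.0 + b.0) | b.(0 + 0) + a.(b.0 + a.0 + b.b.0) | —a→ s1, —a→ s2, —b→ s3, —b→ s4
  s1 = 0 | (0 | 0 + 0 | 0) | ∅
  s2 = b.0 + a.0 + b.b.0 | —a→ s5, —b→ s5, —b→ s6
  s3 = (b.0 + b.0) | (0 + 0) | —b→ s7
  s4 = 0 | b.(0 + 0) | —b→ s7
  s5 = 0 | ∅
  s6 = b.0 | —b→ s5
  s7 = 0 | (0 + 0) | ∅
LTS(Q): 8 reachable states
  t0 = (a.0 + a.0) | (0 | 0 + 0 | 0) + (b.0 + b.0) | b.(0 + 0) + a.(b.0 + b.0 + b.b.0) | —a→ t1, —a→ t2, —b→ t3, —b→ t4
  t1 = 0 | (0 | 0 + 0 | 0) | ∅
  t2 = b.0 + b.0 + b.b.0 | —b→ t5, —b→ t6
  t3 = (b.0 + b.0) | (0 + 0) | —b→ t7
  t4 = 0 | b.(0 + 0) | —b→ t7
  t5 = 0 | ∅
  t6 = b.0 | —b→ t5
  t7 = 0 | (0 + 0) | ∅
Run σ = ⟨aa⟩ on P: start {s0}
  step 1 (a): {s1, s2}
  step 2 (a): {s5}
  P completes σ.
Run σ = ⟨aa⟩ on Q: start {t0}
  step 1 (a): {t1, t2}
  step 2 (a): ∅  — Q cannot continue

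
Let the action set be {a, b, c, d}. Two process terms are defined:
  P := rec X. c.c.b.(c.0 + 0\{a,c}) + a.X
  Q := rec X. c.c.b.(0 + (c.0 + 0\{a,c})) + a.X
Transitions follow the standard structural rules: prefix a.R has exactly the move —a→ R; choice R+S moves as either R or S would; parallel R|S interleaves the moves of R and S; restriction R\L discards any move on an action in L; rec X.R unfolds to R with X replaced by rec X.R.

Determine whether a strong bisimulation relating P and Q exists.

bisimilar

LTS(P): 5 reachable states
  p0 = rec X. c.c.b.(c.0 + 0\{a,c}) + a.X ⊢ -a-> p0, -c-> p1
  p1 = c.b.(c.0 + 0\{a,c}) ⊢ -c-> p2
  p2 = b.(c.0 + 0\{a,c}) ⊢ -b-> p3
  p3 = c.0 + 0\{a,c} ⊢ -c-> p4
  p4 = 0 ⊢ stopped
LTS(Q): 5 reachable states
  q0 = rec X. c.c.b.(0 + (c.0 + 0\{a,c})) + a.X ⊢ -a-> q0, -c-> q1
  q1 = c.b.(0 + (c.0 + 0\{a,c})) ⊢ -c-> q2
  q2 = b.(0 + (c.0 + 0\{a,c})) ⊢ -b-> q3
  q3 = 0 + (c.0 + 0\{a,c}) ⊢ -c-> q4
  q4 = 0 ⊢ stopped
Coarsest stable partition (strong bisimilarity classes):
  B0 = {p0, q0}
  B1 = {p1, q1}
  B2 = {p2, q2}
  B3 = {p3, q3}
  B4 = {p4, q4}
p0 ∈ B0, q0 ∈ B0 → same block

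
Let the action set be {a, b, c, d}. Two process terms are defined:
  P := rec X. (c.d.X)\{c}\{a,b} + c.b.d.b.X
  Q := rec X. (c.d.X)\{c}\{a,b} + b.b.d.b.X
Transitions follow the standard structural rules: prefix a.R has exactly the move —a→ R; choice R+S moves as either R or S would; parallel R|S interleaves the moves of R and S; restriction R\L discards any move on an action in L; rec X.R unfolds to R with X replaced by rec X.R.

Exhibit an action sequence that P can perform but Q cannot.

Reachable graph of P (4 states):
  m0 = rec X. (c.d.X)\{c}\{a,b} + c.b.d.b.X → —c→ m1
  m1 = b.d.b.(rec X. (c.d.X)\{c}\{a,b} + c.b.d.b.X) → —b→ m2
  m2 = d.b.(rec X. (c.d.X)\{c}\{a,b} + c.b.d.b.X) → —d→ m3
  m3 = b.(rec X. (c.d.X)\{c}\{a,b} + c.b.d.b.X) → —b→ m0
Reachable graph of Q (4 states):
  n0 = rec X. (c.d.X)\{c}\{a,b} + b.b.d.b.X → —b→ n1
  n1 = b.d.b.(rec X. (c.d.X)\{c}\{a,b} + b.b.d.b.X) → —b→ n2
  n2 = d.b.(rec X. (c.d.X)\{c}\{a,b} + b.b.d.b.X) → —d→ n3
  n3 = b.(rec X. (c.d.X)\{c}\{a,b} + b.b.d.b.X) → —b→ n0
Executing c from P (initial set {m0}):
  [1] c ⇒ {m1}
  P completes σ.
Executing c from Q (initial set {n0}):
  [1] c ⇒ no successor for Q

c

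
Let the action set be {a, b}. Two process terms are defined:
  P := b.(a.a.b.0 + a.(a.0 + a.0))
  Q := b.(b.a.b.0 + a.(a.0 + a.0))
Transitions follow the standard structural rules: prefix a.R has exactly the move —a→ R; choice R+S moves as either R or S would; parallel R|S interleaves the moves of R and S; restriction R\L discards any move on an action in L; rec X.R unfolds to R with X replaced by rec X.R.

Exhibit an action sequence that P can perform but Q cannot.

P's transition system — 6 states:
  m0 = b.(a.a.b.0 + a.(a.0 + a.0)) | —b→ m1
  m1 = a.a.b.0 + a.(a.0 + a.0) | —a→ m2, —a→ m3
  m2 = a.0 + a.0 | —a→ m4
  m3 = a.b.0 | —a→ m5
  m4 = 0 | ·
  m5 = b.0 | —b→ m4
Q's transition system — 6 states:
  n0 = b.(b.a.b.0 + a.(a.0 + a.0)) | —b→ n1
  n1 = b.a.b.0 + a.(a.0 + a.0) | —a→ n2, —b→ n3
  n2 = a.0 + a.0 | —a→ n4
  n3 = a.b.0 | —a→ n5
  n4 = 0 | ·
  n5 = b.0 | —b→ n4
Executing baab from P (initial set {m0}):
  [1] b ⇒ {m1}
  [2] a ⇒ {m2, m3}
  [3] a ⇒ {m4, m5}
  [4] b ⇒ {m4}
  P completes σ.
Executing baab from Q (initial set {n0}):
  [1] b ⇒ {n1}
  [2] a ⇒ {n2}
  [3] a ⇒ {n4}
  [4] b ⇒ ∅  — Q cannot continue

baab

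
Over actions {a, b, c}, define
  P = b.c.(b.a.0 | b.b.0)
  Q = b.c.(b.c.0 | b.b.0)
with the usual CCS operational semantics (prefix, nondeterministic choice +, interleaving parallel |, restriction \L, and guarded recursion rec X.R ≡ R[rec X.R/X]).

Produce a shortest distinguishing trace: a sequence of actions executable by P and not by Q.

P's transition system — 11 states:
  p0 = b.c.(b.a.0 | b.b.0) ⊢ —b→ p1
  p1 = c.(b.a.0 | b.b.0) ⊢ —c→ p2
  p2 = b.a.0 | b.b.0 ⊢ —b→ p3, —b→ p4
  p3 = a.0 | b.b.0 ⊢ —a→ p5, —b→ p6
  p4 = b.a.0 | b.0 ⊢ —b→ p6, —b→ p7
  p5 = 0 | b.b.0 ⊢ —b→ p8
  p6 = a.0 | b.0 ⊢ —a→ p8, —b→ p9
  p7 = b.a.0 | 0 ⊢ —b→ p9
  p8 = 0 | b.0 ⊢ —b→ p10
  p9 = a.0 | 0 ⊢ —a→ p10
  p10 = 0 | 0 ⊢ ∅
Q's transition system — 11 states:
  q0 = b.c.(b.c.0 | b.b.0) ⊢ —b→ q1
  q1 = c.(b.c.0 | b.b.0) ⊢ —c→ q2
  q2 = b.c.0 | b.b.0 ⊢ —b→ q3, —b→ q4
  q3 = b.c.0 | b.0 ⊢ —b→ q5, —b→ q6
  q4 = c.0 | b.b.0 ⊢ —b→ q6, —c→ q7
  q5 = b.c.0 | 0 ⊢ —b→ q8
  q6 = c.0 | b.0 ⊢ —b→ q8, —c→ q9
  q7 = 0 | b.b.0 ⊢ —b→ q9
  q8 = c.0 | 0 ⊢ —c→ q10
  q9 = 0 | b.0 ⊢ —b→ q10
  q10 = 0 | 0 ⊢ ∅
Run σ = ⟨bcba⟩ on P: start {p0}
  after b @ step 1: {p1}
  after c @ step 2: {p2}
  after b @ step 3: {p3, p4}
  after a @ step 4: {p5}
  ✓ P
Run σ = ⟨bcba⟩ on Q: start {q0}
  after b @ step 1: {q1}
  after c @ step 2: {q2}
  after b @ step 3: {q3, q4}
  after a @ step 4: ∅ (Q stuck)

bcba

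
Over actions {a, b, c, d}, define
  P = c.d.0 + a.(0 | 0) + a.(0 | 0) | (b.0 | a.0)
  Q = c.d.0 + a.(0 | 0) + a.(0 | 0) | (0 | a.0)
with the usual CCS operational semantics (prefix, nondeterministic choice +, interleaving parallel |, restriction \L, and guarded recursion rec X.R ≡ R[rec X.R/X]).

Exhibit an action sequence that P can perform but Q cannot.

Reachable graph of P (11 states):
  u0 = c.d.0 + a.(0 | 0) + a.(0 | 0) | (b.0 | a.0) → ··a··> u1, ··a··> u2, ··a··> u3, ··b··> u4, ··c··> u5
  u1 = 0 | 0 → stopped
  u2 = 0 | 0 | (b.0 | a.0) → ··a··> u6, ··b··> u7
  u3 = a.(0 | 0) | (b.0 | 0) → ··a··> u6, ··b··> u8
  u4 = a.(0 | 0) | (0 | a.0) → ··a··> u7, ··a··> u8
  u5 = d.0 → ··d··> u9
  u6 = 0 | 0 | (b.0 | 0) → ··b··> u10
  u7 = 0 | 0 | (0 | a.0) → ··a··> u10
  u8 = a.(0 | 0) | (0 | 0) → ··a··> u10
  u9 = 0 → stopped
  u10 = 0 | 0 | (0 | 0) → stopped
Reachable graph of Q (7 states):
  v0 = c.d.0 + a.(0 | 0) + a.(0 | 0) | (0 | a.0) → ··a··> v1, ··a··> v2, ··a··> v3, ··c··> v4
  v1 = 0 | 0 → stopped
  v2 = 0 | 0 | (0 | a.0) → ··a··> v5
  v3 = a.(0 | 0) | (0 | 0) → ··a··> v5
  v4 = d.0 → ··d··> v6
  v5 = 0 | 0 | (0 | 0) → stopped
  v6 = 0 → stopped
Executing b from P (initial set {u0}):
  after b @ step 1: {u4}
  — P admits the full trace.
Executing b from Q (initial set {v0}):
  after b @ step 1: ∅  — Q cannot continue

b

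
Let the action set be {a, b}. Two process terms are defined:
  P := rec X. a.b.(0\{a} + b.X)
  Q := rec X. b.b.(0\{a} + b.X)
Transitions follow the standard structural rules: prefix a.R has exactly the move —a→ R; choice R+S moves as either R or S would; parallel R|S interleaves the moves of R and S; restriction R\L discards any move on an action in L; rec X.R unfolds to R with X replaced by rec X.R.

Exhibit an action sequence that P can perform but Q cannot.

LTS(P): 3 reachable states
  u0 = rec X. a.b.(0\{a} + b.X) → --a--▸ u1
  u1 = b.(0\{a} + b.(rec X. a.b.(0\{a} + b.X))) → --b--▸ u2
  u2 = 0\{a} + b.(rec X. a.b.(0\{a} + b.X)) → --b--▸ u0
LTS(Q): 3 reachable states
  v0 = rec X. b.b.(0\{a} + b.X) → --b--▸ v1
  v1 = b.(0\{a} + b.(rec X. b.b.(0\{a} + b.X))) → --b--▸ v2
  v2 = 0\{a} + b.(rec X. b.b.(0\{a} + b.X)) → --b--▸ v0
Trace ⟨a⟩ through P, begin at {u0}:
  after a @ step 1: {u1}
  — P admits the full trace.
Trace ⟨a⟩ through Q, begin at {v0}:
  after a @ step 1: ∅ (Q stuck)

a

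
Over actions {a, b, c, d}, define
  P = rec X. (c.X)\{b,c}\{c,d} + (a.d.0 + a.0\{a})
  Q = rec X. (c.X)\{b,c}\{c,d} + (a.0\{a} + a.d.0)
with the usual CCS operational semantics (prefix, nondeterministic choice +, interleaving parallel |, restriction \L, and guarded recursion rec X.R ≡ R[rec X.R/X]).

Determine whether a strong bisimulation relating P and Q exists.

P's transition system — 4 states:
  m0 = rec X. (c.X)\{b,c}\{c,d} + (a.d.0 + a.0\{a}) | --a--▸ m1, --a--▸ m2
  m1 = 0\{a} | stopped
  m2 = d.0 | --d--▸ m3
  m3 = 0 | stopped
Q's transition system — 4 states:
  n0 = rec X. (c.X)\{b,c}\{c,d} + (a.0\{a} + a.d.0) | --a--▸ n1, --a--▸ n2
  n1 = 0\{a} | stopped
  n2 = d.0 | --d--▸ n3
  n3 = 0 | stopped
Partition-refinement fixed point:
  B0 = {m0, n0}
  B1 = {m1, m3, n1, n3}
  B2 = {m2, n2}
m0 ∈ B0, n0 ∈ B0 → same block

bisimilar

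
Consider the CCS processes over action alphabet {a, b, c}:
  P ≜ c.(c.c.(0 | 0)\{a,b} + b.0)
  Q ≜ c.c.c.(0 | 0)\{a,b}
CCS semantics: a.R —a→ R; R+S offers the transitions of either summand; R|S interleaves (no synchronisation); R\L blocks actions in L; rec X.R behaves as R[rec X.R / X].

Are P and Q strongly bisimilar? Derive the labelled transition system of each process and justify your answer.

LTS(P): 5 reachable states
  s0 = c.(c.c.(0 | 0)\{a,b} + b.0) ⊢ -c-> s1
  s1 = c.c.(0 | 0)\{a,b} + b.0 ⊢ -b-> s2, -c-> s3
  s2 = 0 ⊢ stopped
  s3 = c.(0 | 0)\{a,b} ⊢ -c-> s4
  s4 = (0 | 0)\{a,b} ⊢ stopped
LTS(Q): 4 reachable states
  t0 = c.c.c.(0 | 0)\{a,b} ⊢ -c-> t1
  t1 = c.c.(0 | 0)\{a,b} ⊢ -c-> t2
  t2 = c.(0 | 0)\{a,b} ⊢ -c-> t3
  t3 = (0 | 0)\{a,b} ⊢ stopped
Coarsest stable partition (strong bisimilarity classes):
  B0 = {s0}
  B1 = {s1}
  B2 = {s2, s4, t3}
  B3 = {s3, t2}
  B4 = {t0}
  B5 = {t1}
s0 ∈ B0, t0 ∈ B4 → different blocks

not bisimilar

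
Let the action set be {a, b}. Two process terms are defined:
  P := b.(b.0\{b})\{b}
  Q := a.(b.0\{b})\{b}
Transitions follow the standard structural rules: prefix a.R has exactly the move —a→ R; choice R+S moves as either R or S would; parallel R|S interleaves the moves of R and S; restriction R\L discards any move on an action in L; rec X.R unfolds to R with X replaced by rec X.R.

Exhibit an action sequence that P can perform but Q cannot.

b

P's transition system — 2 states:
  m0 = b.(b.0\{b})\{b} → —b→ m1
  m1 = (b.0\{b})\{b} → ·
Q's transition system — 2 states:
  n0 = a.(b.0\{b})\{b} → —a→ n1
  n1 = (b.0\{b})\{b} → ·
Run σ = ⟨b⟩ on P: start {m0}
  [1] b ⇒ {m1}
  ✓ P
Run σ = ⟨b⟩ on Q: start {n0}
  [1] b ⇒ ∅  — Q cannot continue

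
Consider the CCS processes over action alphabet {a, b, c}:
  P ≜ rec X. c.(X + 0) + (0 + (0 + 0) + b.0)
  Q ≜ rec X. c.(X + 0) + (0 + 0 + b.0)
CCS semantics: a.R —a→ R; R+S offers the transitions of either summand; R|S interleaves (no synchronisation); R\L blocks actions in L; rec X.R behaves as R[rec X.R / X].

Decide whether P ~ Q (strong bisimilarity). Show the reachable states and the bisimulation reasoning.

P's transition system — 3 states:
  p0 = rec X. c.(X + 0) + (0 + (0 + 0) + b.0) ⊢ —b→ p1, —c→ p2
  p1 = 0 ⊢ deadlocked
  p2 = (rec X. c.(X + 0) + (0 + (0 + 0) + b.0)) + 0 ⊢ —b→ p1, —c→ p2
Q's transition system — 3 states:
  q0 = rec X. c.(X + 0) + (0 + 0 + b.0) ⊢ —b→ q1, —c→ q2
  q1 = 0 ⊢ deadlocked
  q2 = (rec X. c.(X + 0) + (0 + 0 + b.0)) + 0 ⊢ —b→ q1, —c→ q2
Bisimilarity quotient blocks:
  B0 = {p0, p2, q0, q2}
  B1 = {p1, q1}
p0 ∈ B0, q0 ∈ B0 → same block

bisimilar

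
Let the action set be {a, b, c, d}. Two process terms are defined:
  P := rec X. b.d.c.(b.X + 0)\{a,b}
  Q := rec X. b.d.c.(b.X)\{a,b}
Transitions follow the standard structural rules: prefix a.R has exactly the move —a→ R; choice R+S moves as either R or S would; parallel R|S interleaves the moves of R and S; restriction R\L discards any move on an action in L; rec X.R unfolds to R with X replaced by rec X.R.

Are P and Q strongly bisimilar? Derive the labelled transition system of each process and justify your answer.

LTS(P): 4 reachable states
  m0 = rec X. b.d.c.(b.X + 0)\{a,b} ⊢ -b-> m1
  m1 = d.c.(b.(rec X. b.d.c.(b.X + 0)\{a,b}) + 0)\{a,b} ⊢ -d-> m2
  m2 = c.(b.(rec X. b.d.c.(b.X + 0)\{a,b}) + 0)\{a,b} ⊢ -c-> m3
  m3 = (b.(rec X. b.d.c.(b.X + 0)\{a,b}) + 0)\{a,b} ⊢ stopped
LTS(Q): 4 reachable states
  n0 = rec X. b.d.c.(b.X)\{a,b} ⊢ -b-> n1
  n1 = d.c.(b.(rec X. b.d.c.(b.X)\{a,b}))\{a,b} ⊢ -d-> n2
  n2 = c.(b.(rec X. b.d.c.(b.X)\{a,b}))\{a,b} ⊢ -c-> n3
  n3 = (b.(rec X. b.d.c.(b.X)\{a,b}))\{a,b} ⊢ stopped
Partition-refinement fixed point:
  B0 = {m0, n0}
  B1 = {m1, n1}
  B2 = {m2, n2}
  B3 = {m3, n3}
m0 ∈ B0, n0 ∈ B0 → same block

P ~ Q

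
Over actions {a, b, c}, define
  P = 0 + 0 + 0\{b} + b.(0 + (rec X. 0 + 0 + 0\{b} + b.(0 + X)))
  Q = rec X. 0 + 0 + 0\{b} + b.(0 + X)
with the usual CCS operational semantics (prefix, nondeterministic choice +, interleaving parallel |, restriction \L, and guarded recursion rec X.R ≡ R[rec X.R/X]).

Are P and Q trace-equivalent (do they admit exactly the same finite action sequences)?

YES

LTS(P): 2 reachable states
  p0 = 0 + 0 + 0\{b} + b.(0 + (rec X. 0 + 0 + 0\{b} + b.(0 + X))) :: --b--▸ p1
  p1 = 0 + (rec X. 0 + 0 + 0\{b} + b.(0 + X)) :: --b--▸ p1
LTS(Q): 2 reachable states
  q0 = rec X. 0 + 0 + 0\{b} + b.(0 + X) :: --b--▸ q1
  q1 = 0 + (rec X. 0 + 0 + 0\{b} + b.(0 + X)) :: --b--▸ q1
Partition-refinement fixed point:
  B0 = {p0, p1, q0, q1}
p0 ∈ B0, q0 ∈ B0 → same block
Bisimilar ⇒ trace-equivalent.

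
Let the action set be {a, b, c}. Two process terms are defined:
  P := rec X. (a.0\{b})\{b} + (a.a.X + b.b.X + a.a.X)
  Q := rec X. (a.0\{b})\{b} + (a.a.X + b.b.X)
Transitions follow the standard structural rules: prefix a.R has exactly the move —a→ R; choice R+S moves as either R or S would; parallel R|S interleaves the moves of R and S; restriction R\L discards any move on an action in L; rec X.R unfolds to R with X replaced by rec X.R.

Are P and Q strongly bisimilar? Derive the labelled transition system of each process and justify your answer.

Reachable graph of P (4 states):
  p0 = rec X. (a.0\{b})\{b} + (a.a.X + b.b.X + a.a.X) has moves --a--▸ p1, --a--▸ p2, --b--▸ p3
  p1 = 0\{b}\{b} has moves (no moves)
  p2 = a.(rec X. (a.0\{b})\{b} + (a.a.X + b.b.X + a.a.X)) has moves --a--▸ p0
  p3 = b.(rec X. (a.0\{b})\{b} + (a.a.X + b.b.X + a.a.X)) has moves --b--▸ p0
Reachable graph of Q (4 states):
  q0 = rec X. (a.0\{b})\{b} + (a.a.X + b.b.X) has moves --a--▸ q1, --a--▸ q2, --b--▸ q3
  q1 = 0\{b}\{b} has moves (no moves)
  q2 = a.(rec X. (a.0\{b})\{b} + (a.a.X + b.b.X)) has moves --a--▸ q0
  q3 = b.(rec X. (a.0\{b})\{b} + (a.a.X + b.b.X)) has moves --b--▸ q0
Bisimilarity quotient blocks:
  B0 = {p0, q0}
  B1 = {p2, q2}
  B2 = {p3, q3}
  B3 = {p1, q1}
p0 ∈ B0, q0 ∈ B0 → same block

YES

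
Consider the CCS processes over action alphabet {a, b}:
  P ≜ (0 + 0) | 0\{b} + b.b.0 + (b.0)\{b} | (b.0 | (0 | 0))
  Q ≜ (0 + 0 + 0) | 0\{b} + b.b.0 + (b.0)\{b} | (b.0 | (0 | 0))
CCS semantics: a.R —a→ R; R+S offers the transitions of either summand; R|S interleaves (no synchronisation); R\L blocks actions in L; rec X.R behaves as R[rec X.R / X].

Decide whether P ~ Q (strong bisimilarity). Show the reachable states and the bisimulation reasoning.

YES

Reachable graph of P (4 states):
  p0 = (0 + 0) | 0\{b} + b.b.0 + (b.0)\{b} | (b.0 | (0 | 0)) → =b=> p1, =b=> p2
  p1 = (b.0)\{b} | (0 | (0 | 0)) → ·
  p2 = b.0 → =b=> p3
  p3 = 0 → ·
Reachable graph of Q (4 states):
  q0 = (0 + 0 + 0) | 0\{b} + b.b.0 + (b.0)\{b} | (b.0 | (0 | 0)) → =b=> q1, =b=> q2
  q1 = (b.0)\{b} | (0 | (0 | 0)) → ·
  q2 = b.0 → =b=> q3
  q3 = 0 → ·
Bisimilarity quotient blocks:
  B0 = {p0, q0}
  B1 = {p1, p3, q1, q3}
  B2 = {p2, q2}
p0 ∈ B0, q0 ∈ B0 → same block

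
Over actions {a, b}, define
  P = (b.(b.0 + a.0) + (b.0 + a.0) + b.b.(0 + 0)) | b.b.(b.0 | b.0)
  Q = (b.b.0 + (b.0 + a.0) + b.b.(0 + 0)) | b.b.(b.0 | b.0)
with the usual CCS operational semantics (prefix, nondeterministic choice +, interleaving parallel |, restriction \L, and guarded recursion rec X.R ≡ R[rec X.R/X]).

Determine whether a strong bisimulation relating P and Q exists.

LTS(P): 30 reachable states
  s0 = (b.(b.0 + a.0) + (b.0 + a.0) + b.b.(0 + 0)) | b.b.(b.0 | b.0) has moves --a--▸ s1, --b--▸ s1, --b--▸ s2, --b--▸ s3, --b--▸ s4
  s1 = 0 | b.b.(b.0 | b.0) has moves --b--▸ s5
  s2 = (b.(b.0 + a.0) + (b.0 + a.0) + b.b.(0 + 0)) | b.(b.0 | b.0) has moves --a--▸ s5, --b--▸ s5, --b--▸ s6, --b--▸ s7, --b--▸ s8
  s3 = (b.0 + a.0) | b.b.(b.0 | b.0) has moves --a--▸ s1, --b--▸ s1, --b--▸ s7
  s4 = b.(0 + 0) | b.b.(b.0 | b.0) has moves --b--▸ s8, --b--▸ s9
  s5 = 0 | b.(b.0 | b.0) has moves --b--▸ s10
  s6 = (b.(b.0 + a.0) + (b.0 + a.0) + b.b.(0 + 0)) | (b.0 | b.0) has moves --a--▸ s10, --b--▸ s10, --b--▸ s11, --b--▸ s12, --b--▸ s13, --b--▸ s14
  s7 = (b.0 + a.0) | b.(b.0 | b.0) has moves --a--▸ s5, --b--▸ s13, --b--▸ s5
  s8 = b.(0 + 0) | b.(b.0 | b.0) has moves --b--▸ s14, --b--▸ s15
  s9 = (0 + 0) | b.b.(b.0 | b.0) has moves --b--▸ s15
  s10 = 0 | (b.0 | b.0) has moves --b--▸ s16, --b--▸ s17
  s11 = (b.(b.0 + a.0) + (b.0 + a.0) + b.b.(0 + 0)) | (0 | b.0) has moves --a--▸ s16, --b--▸ s16, --b--▸ s18, --b--▸ s19, --b--▸ s20
  s12 = (b.(b.0 + a.0) + (b.0 + a.0) + b.b.(0 + 0)) | (b.0 | 0) has moves --a--▸ s17, --b--▸ s17, --b--▸ s18, --b--▸ s21, --b--▸ s22
  s13 = (b.0 + a.0) | (b.0 | b.0) has moves --a--▸ s10, --b--▸ s10, --b--▸ s19, --b--▸ s21
  s14 = b.(0 + 0) | (b.0 | b.0) has moves --b--▸ s20, --b--▸ s22, --b--▸ s23
  s15 = (0 + 0) | b.(b.0 | b.0) has moves --b--▸ s23
  s16 = 0 | (0 | b.0) has moves --b--▸ s24
  s17 = 0 | (b.0 | 0) has moves --b--▸ s24
  s18 = (b.(b.0 + a.0) + (b.0 + a.0) + b.b.(0 + 0)) | (0 | 0) has moves --a--▸ s24, --b--▸ s24, --b--▸ s25, --b--▸ s26
  s19 = (b.0 + a.0) | (0 | b.0) has moves --a--▸ s16, --b--▸ s16, --b--▸ s25
  s20 = b.(0 + 0) | (0 | b.0) has moves --b--▸ s26, --b--▸ s27
  s21 = (b.0 + a.0) | (b.0 | 0) has moves --a--▸ s17, --b--▸ s17, --b--▸ s25
  s22 = b.(0 + 0) | (b.0 | 0) has moves --b--▸ s26, --b--▸ s28
  s23 = (0 + 0) | (b.0 | b.0) has moves --b--▸ s27, --b--▸ s28
  s24 = 0 | (0 | 0) has moves ∅
  s25 = (b.0 + a.0) | (0 | 0) has moves --a--▸ s24, --b--▸ s24
  s26 = b.(0 + 0) | (0 | 0) has moves --b--▸ s29
  s27 = (0 + 0) | (0 | b.0) has moves --b--▸ s29
  s28 = (0 + 0) | (b.0 | 0) has moves --b--▸ s29
  s29 = (0 + 0) | (0 | 0) has moves ∅
LTS(Q): 30 reachable states
  t0 = (b.b.0 + (b.0 + a.0) + b.b.(0 + 0)) | b.b.(b.0 | b.0) has moves --a--▸ t1, --b--▸ t1, --b--▸ t2, --b--▸ t3, --b--▸ t4
  t1 = 0 | b.b.(b.0 | b.0) has moves --b--▸ t5
  t2 = (b.b.0 + (b.0 + a.0) + b.b.(0 + 0)) | b.(b.0 | b.0) has moves --a--▸ t5, --b--▸ t5, --b--▸ t6, --b--▸ t7, --b--▸ t8
  t3 = b.(0 + 0) | b.b.(b.0 | b.0) has moves --b--▸ t7, --b--▸ t9
  t4 = b.0 | b.b.(b.0 | b.0) has moves --b--▸ t1, --b--▸ t8
  t5 = 0 | b.(b.0 | b.0) has moves --b--▸ t10
  t6 = (b.b.0 + (b.0 + a.0) + b.b.(0 + 0)) | (b.0 | b.0) has moves --a--▸ t10, --b--▸ t10, --b--▸ t11, --b--▸ t12, --b--▸ t13, --b--▸ t14
  t7 = b.(0 + 0) | b.(b.0 | b.0) has moves --b--▸ t13, --b--▸ t15
  t8 = b.0 | b.(b.0 | b.0) has moves --b--▸ t14, --b--▸ t5
  t9 = (0 + 0) | b.b.(b.0 | b.0) has moves --b--▸ t15
  t10 = 0 | (b.0 | b.0) has moves --b--▸ t16, --b--▸ t17
  t11 = (b.b.0 + (b.0 + a.0) + b.b.(0 + 0)) | (0 | b.0) has moves --a--▸ t16, --b--▸ t16, --b--▸ t18, --b--▸ t19, --b--▸ t20
  t12 = (b.b.0 + (b.0 + a.0) + b.b.(0 + 0)) | (b.0 | 0) has moves --a--▸ t17, --b--▸ t17, --b--▸ t18, --b--▸ t21, --b--▸ t22
  t13 = b.(0 + 0) | (b.0 | b.0) has moves --b--▸ t19, --b--▸ t21, --b--▸ t23
  t14 = b.0 | (b.0 | b.0) has moves --b--▸ t10, --b--▸ t20, --b--▸ t22
  t15 = (0 + 0) | b.(b.0 | b.0) has moves --b--▸ t23
  t16 = 0 | (0 | b.0) has moves --b--▸ t24
  t17 = 0 | (b.0 | 0) has moves --b--▸ t24
  t18 = (b.b.0 + (b.0 + a.0) + b.b.(0 + 0)) | (0 | 0) has moves --a--▸ t24, --b--▸ t24, --b--▸ t25, --b--▸ t26
  t19 = b.(0 + 0) | (0 | b.0) has moves --b--▸ t25, --b--▸ t27
  t20 = b.0 | (0 | b.0) has moves --b--▸ t16, --b--▸ t26
  t21 = b.(0 + 0) | (b.0 | 0) has moves --b--▸ t25, --b--▸ t28
  t22 = b.0 | (b.0 | 0) has moves --b--▸ t17, --b--▸ t26
  t23 = (0 + 0) | (b.0 | b.0) has moves --b--▸ t27, --b--▸ t28
  t24 = 0 | (0 | 0) has moves ∅
  t25 = b.(0 + 0) | (0 | 0) has moves --b--▸ t29
  t26 = b.0 | (0 | 0) has moves --b--▸ t24
  t27 = (0 + 0) | (0 | b.0) has moves --b--▸ t29
  t28 = (0 + 0) | (b.0 | 0) has moves --b--▸ t29
  t29 = (0 + 0) | (0 | 0) has moves ∅
Partition-refinement fixed point:
  B0 = {s0}
  B1 = {s1, s8, s9, t1, t7, t8, t9}
  B2 = {s14, s15, s5, t13, t14, t15, t5}
  B3 = {s10, s20, s22, s23, t10, t19, t20, t21, t22, t23}
  B4 = {s16, s17, s26, s27, s28, t16, t17, t25, t26, t27, t28}
  B5 = {s24, s29, t24, t29}
  B6 = {s2}
  B7 = {s6}
  B8 = {s13}
  B9 = {s19, s21}
  B10 = {s25}
  B11 = {s11, s12}
  B12 = {s18}
  B13 = {s7}
  B14 = {s4, t3, t4}
  B15 = {s3}
  B16 = {t0}
  B17 = {t2}
  B18 = {t6}
  B19 = {t11, t12}
  B20 = {t18}
s0 ∈ B0, t0 ∈ B16 → different blocks

P ≁ Q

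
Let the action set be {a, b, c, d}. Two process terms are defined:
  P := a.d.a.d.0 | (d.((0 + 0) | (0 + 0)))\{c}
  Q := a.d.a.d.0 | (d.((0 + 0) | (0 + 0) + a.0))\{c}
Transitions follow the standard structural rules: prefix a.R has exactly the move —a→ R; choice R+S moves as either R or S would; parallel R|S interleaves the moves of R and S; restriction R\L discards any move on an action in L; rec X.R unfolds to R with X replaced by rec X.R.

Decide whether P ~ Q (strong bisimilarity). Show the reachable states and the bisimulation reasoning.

P's transition system — 10 states:
  s0 = a.d.a.d.0 | (d.((0 + 0) | (0 + 0)))\{c} ⊢ —a→ s1, —d→ s2
  s1 = d.a.d.0 | (d.((0 + 0) | (0 + 0)))\{c} ⊢ —d→ s3, —d→ s4
  s2 = a.d.a.d.0 | ((0 + 0) | (0 + 0))\{c} ⊢ —a→ s4
  s3 = a.d.0 | (d.((0 + 0) | (0 + 0)))\{c} ⊢ —a→ s5, —d→ s6
  s4 = d.a.d.0 | ((0 + 0) | (0 + 0))\{c} ⊢ —d→ s6
  s5 = d.0 | (d.((0 + 0) | (0 + 0)))\{c} ⊢ —d→ s7, —d→ s8
  s6 = a.d.0 | ((0 + 0) | (0 + 0))\{c} ⊢ —a→ s8
  s7 = 0 | (d.((0 + 0) | (0 + 0)))\{c} ⊢ —d→ s9
  s8 = d.0 | ((0 + 0) | (0 + 0))\{c} ⊢ —d→ s9
  s9 = 0 | ((0 + 0) | (0 + 0))\{c} ⊢ (no moves)
Q's transition system — 15 states:
  t0 = a.d.a.d.0 | (d.((0 + 0) | (0 + 0) + a.0))\{c} ⊢ —a→ t1, —d→ t2
  t1 = d.a.d.0 | (d.((0 + 0) | (0 + 0) + a.0))\{c} ⊢ —d→ t3, —d→ t4
  t2 = a.d.a.d.0 | ((0 + 0) | (0 + 0) + a.0)\{c} ⊢ —a→ t4, —a→ t5
  t3 = a.d.0 | (d.((0 + 0) | (0 + 0) + a.0))\{c} ⊢ —a→ t6, —d→ t7
  t4 = d.a.d.0 | ((0 + 0) | (0 + 0) + a.0)\{c} ⊢ —a→ t8, —d→ t7
  t5 = a.d.a.d.0 | 0\{c} ⊢ —a→ t8
  t6 = d.0 | (d.((0 + 0) | (0 + 0) + a.0))\{c} ⊢ —d→ t10, —d→ t9
  t7 = a.d.0 | ((0 + 0) | (0 + 0) + a.0)\{c} ⊢ —a→ t10, —a→ t11
  t8 = d.a.d.0 | 0\{c} ⊢ —d→ t11
  t9 = 0 | (d.((0 + 0) | (0 + 0) + a.0))\{c} ⊢ —d→ t12
  t10 = d.0 | ((0 + 0) | (0 + 0) + a.0)\{c} ⊢ —a→ t13, —d→ t12
  t11 = a.d.0 | 0\{c} ⊢ —a→ t13
  t12 = 0 | ((0 + 0) | (0 + 0) + a.0)\{c} ⊢ —a→ t14
  t13 = d.0 | 0\{c} ⊢ —d→ t14
  t14 = 0 | 0\{c} ⊢ (no moves)
Coarsest stable partition (strong bisimilarity classes):
  B0 = {s0}
  B1 = {s2, t5}
  B2 = {s4, t8}
  B3 = {s6, t11}
  B4 = {s7, s8, t13}
  B5 = {s9, t14}
  B6 = {s1}
  B7 = {s3}
  B8 = {s5}
  B9 = {t0}
  B10 = {t1}
  B11 = {t4}
  B12 = {t7}
  B13 = {t10}
  B14 = {t12}
  B15 = {t3}
  B16 = {t6}
  B17 = {t9}
  B18 = {t2}
s0 ∈ B0, t0 ∈ B9 → different blocks

NO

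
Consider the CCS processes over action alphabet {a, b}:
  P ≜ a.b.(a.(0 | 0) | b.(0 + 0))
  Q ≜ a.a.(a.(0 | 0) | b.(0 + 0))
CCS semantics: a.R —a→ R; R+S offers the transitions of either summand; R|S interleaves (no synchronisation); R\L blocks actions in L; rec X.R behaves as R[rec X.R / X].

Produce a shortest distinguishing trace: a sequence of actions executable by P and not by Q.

ab

Reachable graph of P (6 states):
  m0 = a.b.(a.(0 | 0) | b.(0 + 0)) ⊢ -a-> m1
  m1 = b.(a.(0 | 0) | b.(0 + 0)) ⊢ -b-> m2
  m2 = a.(0 | 0) | b.(0 + 0) ⊢ -a-> m3, -b-> m4
  m3 = 0 | 0 | b.(0 + 0) ⊢ -b-> m5
  m4 = a.(0 | 0) | (0 + 0) ⊢ -a-> m5
  m5 = 0 | 0 | (0 + 0) ⊢ stopped
Reachable graph of Q (6 states):
  n0 = a.a.(a.(0 | 0) | b.(0 + 0)) ⊢ -a-> n1
  n1 = a.(a.(0 | 0) | b.(0 + 0)) ⊢ -a-> n2
  n2 = a.(0 | 0) | b.(0 + 0) ⊢ -a-> n3, -b-> n4
  n3 = 0 | 0 | b.(0 + 0) ⊢ -b-> n5
  n4 = a.(0 | 0) | (0 + 0) ⊢ -a-> n5
  n5 = 0 | 0 | (0 + 0) ⊢ stopped
Trace ⟨ab⟩ through P, begin at {m0}:
  step 1 (a): {m1}
  step 2 (b): {m2}
  ✓ P
Trace ⟨ab⟩ through Q, begin at {n0}:
  step 1 (a): {n1}
  step 2 (b): ∅ (Q stuck)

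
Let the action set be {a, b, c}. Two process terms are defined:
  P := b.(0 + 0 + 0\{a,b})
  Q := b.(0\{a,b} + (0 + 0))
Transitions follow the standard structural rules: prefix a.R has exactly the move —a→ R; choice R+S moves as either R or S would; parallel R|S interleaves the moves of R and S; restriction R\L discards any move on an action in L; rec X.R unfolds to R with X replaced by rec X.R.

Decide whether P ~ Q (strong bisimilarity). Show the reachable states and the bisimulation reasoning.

P's transition system — 2 states:
  s0 = b.(0 + 0 + 0\{a,b}) ⊢ --b--▸ s1
  s1 = 0 + 0 + 0\{a,b} ⊢ ∅
Q's transition system — 2 states:
  t0 = b.(0\{a,b} + (0 + 0)) ⊢ --b--▸ t1
  t1 = 0\{a,b} + (0 + 0) ⊢ ∅
Bisimilarity quotient blocks:
  B0 = {s0, t0}
  B1 = {s1, t1}
s0 ∈ B0, t0 ∈ B0 → same block

bisimilar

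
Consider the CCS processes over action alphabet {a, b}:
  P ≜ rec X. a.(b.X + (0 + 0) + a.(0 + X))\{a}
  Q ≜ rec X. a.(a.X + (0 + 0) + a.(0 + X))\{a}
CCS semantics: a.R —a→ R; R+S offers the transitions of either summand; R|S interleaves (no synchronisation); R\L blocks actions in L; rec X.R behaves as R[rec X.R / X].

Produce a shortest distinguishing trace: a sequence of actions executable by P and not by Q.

Reachable graph of P (3 states):
  p0 = rec X. a.(b.X + (0 + 0) + a.(0 + X))\{a} → --a--▸ p1
  p1 = (b.(rec X. a.(b.X + (0 + 0) + a.(0 + X))\{a}) + (0 + 0) + a.(0 + (rec X. a.(b.X + (0 + 0) + a.(0 + X))\{a})))\{a} → --b--▸ p2
  p2 = (rec X. a.(b.X + (0 + 0) + a.(0 + X))\{a})\{a} → ∅
Reachable graph of Q (2 states):
  q0 = rec X. a.(a.X + (0 + 0) + a.(0 + X))\{a} → --a--▸ q1
  q1 = (a.(rec X. a.(a.X + (0 + 0) + a.(0 + X))\{a}) + (0 + 0) + a.(0 + (rec X. a.(a.X + (0 + 0) + a.(0 + X))\{a})))\{a} → ∅
Executing ab from P (initial set {p0}):
  step 1 (a): {p1}
  step 2 (b): {p2}
  P completes σ.
Executing ab from Q (initial set {q0}):
  step 1 (a): {q1}
  step 2 (b): ∅  — Q cannot continue

ab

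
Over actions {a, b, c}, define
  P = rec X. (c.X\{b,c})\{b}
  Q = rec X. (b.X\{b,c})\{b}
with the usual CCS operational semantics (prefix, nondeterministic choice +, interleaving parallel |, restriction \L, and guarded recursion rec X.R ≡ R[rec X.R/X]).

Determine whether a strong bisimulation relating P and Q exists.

LTS(P): 2 reachable states
  m0 = rec X. (c.X\{b,c})\{b} | -c-> m1
  m1 = (rec X. (c.X\{b,c})\{b})\{b,c}\{b} | stopped
LTS(Q): 1 reachable states
  n0 = rec X. (b.X\{b,c})\{b} | stopped
Bisimilarity quotient blocks:
  B0 = {m0}
  B1 = {m1, n0}
m0 ∈ B0, n0 ∈ B1 → different blocks

P ≁ Q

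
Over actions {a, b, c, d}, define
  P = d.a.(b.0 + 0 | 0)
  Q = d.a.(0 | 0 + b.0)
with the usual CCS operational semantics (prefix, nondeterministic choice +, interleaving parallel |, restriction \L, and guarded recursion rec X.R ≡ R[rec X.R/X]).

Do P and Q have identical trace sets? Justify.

YES

Reachable graph of P (4 states):
  u0 = d.a.(b.0 + 0 | 0) :: =d=> u1
  u1 = a.(b.0 + 0 | 0) :: =a=> u2
  u2 = b.0 + 0 | 0 :: =b=> u3
  u3 = 0 :: deadlocked
Reachable graph of Q (4 states):
  v0 = d.a.(0 | 0 + b.0) :: =d=> v1
  v1 = a.(0 | 0 + b.0) :: =a=> v2
  v2 = 0 | 0 + b.0 :: =b=> v3
  v3 = 0 :: deadlocked
Coarsest stable partition (strong bisimilarity classes):
  B0 = {u0, v0}
  B1 = {u1, v1}
  B2 = {u2, v2}
  B3 = {u3, v3}
u0 ∈ B0, v0 ∈ B0 → same block
Bisimilar ⇒ trace-equivalent.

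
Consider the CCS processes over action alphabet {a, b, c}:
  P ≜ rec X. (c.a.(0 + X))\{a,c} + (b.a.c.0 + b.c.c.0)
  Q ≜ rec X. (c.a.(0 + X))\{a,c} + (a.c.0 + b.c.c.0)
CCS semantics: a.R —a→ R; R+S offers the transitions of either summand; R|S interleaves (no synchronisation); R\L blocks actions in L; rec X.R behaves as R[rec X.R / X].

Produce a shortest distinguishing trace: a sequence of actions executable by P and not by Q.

ba

Reachable graph of P (5 states):
  p0 = rec X. (c.a.(0 + X))\{a,c} + (b.a.c.0 + b.c.c.0) | -b-> p1, -b-> p2
  p1 = a.c.0 | -a-> p3
  p2 = c.c.0 | -c-> p3
  p3 = c.0 | -c-> p4
  p4 = 0 | stopped
Reachable graph of Q (4 states):
  q0 = rec X. (c.a.(0 + X))\{a,c} + (a.c.0 + b.c.c.0) | -a-> q1, -b-> q2
  q1 = c.0 | -c-> q3
  q2 = c.c.0 | -c-> q1
  q3 = 0 | stopped
Run σ = ⟨ba⟩ on P: start {p0}
  [1] b ⇒ {p1, p2}
  [2] a ⇒ {p3}
  ✓ P
Run σ = ⟨ba⟩ on Q: start {q0}
  [1] b ⇒ {q2}
  [2] a ⇒ ∅  — Q cannot continue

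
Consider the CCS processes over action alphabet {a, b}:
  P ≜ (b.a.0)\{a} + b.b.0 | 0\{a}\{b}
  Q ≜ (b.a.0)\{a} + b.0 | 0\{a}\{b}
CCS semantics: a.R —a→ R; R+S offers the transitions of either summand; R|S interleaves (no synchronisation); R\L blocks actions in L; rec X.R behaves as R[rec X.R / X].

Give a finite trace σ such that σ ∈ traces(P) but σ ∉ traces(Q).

Reachable graph of P (4 states):
  u0 = (b.a.0)\{a} + b.b.0 | 0\{a}\{b} → --b--▸ u1, --b--▸ u2
  u1 = (a.0)\{a} → ∅
  u2 = b.0 | 0\{a}\{b} → --b--▸ u3
  u3 = 0 | 0\{a}\{b} → ∅
Reachable graph of Q (3 states):
  v0 = (b.a.0)\{a} + b.0 | 0\{a}\{b} → --b--▸ v1, --b--▸ v2
  v1 = (a.0)\{a} → ∅
  v2 = 0 | 0\{a}\{b} → ∅
Run σ = ⟨bb⟩ on P: start {u0}
  step 1 (b): {u1, u2}
  step 2 (b): {u3}
  ✓ P
Run σ = ⟨bb⟩ on Q: start {v0}
  step 1 (b): {v1, v2}
  step 2 (b): ∅  — Q cannot continue

bb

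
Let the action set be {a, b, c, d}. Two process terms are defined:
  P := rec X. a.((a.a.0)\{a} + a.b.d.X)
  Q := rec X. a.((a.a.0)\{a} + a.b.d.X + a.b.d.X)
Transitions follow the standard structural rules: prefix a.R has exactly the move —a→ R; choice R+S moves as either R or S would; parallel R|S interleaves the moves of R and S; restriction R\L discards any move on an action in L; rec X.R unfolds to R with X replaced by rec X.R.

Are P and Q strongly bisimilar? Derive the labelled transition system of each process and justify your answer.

P's transition system — 4 states:
  p0 = rec X. a.((a.a.0)\{a} + a.b.d.X) :: =a=> p1
  p1 = (a.a.0)\{a} + a.b.d.(rec X. a.((a.a.0)\{a} + a.b.d.X)) :: =a=> p2
  p2 = b.d.(rec X. a.((a.a.0)\{a} + a.b.d.X)) :: =b=> p3
  p3 = d.(rec X. a.((a.a.0)\{a} + a.b.d.X)) :: =d=> p0
Q's transition system — 4 states:
  q0 = rec X. a.((a.a.0)\{a} + a.b.d.X + a.b.d.X) :: =a=> q1
  q1 = (a.a.0)\{a} + a.b.d.(rec X. a.((a.a.0)\{a} + a.b.d.X + a.b.d.X)) + a.b.d.(rec X. a.((a.a.0)\{a} + a.b.d.X + a.b.d.X)) :: =a=> q2
  q2 = b.d.(rec X. a.((a.a.0)\{a} + a.b.d.X + a.b.d.X)) :: =b=> q3
  q3 = d.(rec X. a.((a.a.0)\{a} + a.b.d.X + a.b.d.X)) :: =d=> q0
Coarsest stable partition (strong bisimilarity classes):
  B0 = {p0, q0}
  B1 = {p1, q1}
  B2 = {p2, q2}
  B3 = {p3, q3}
p0 ∈ B0, q0 ∈ B0 → same block

P ~ Q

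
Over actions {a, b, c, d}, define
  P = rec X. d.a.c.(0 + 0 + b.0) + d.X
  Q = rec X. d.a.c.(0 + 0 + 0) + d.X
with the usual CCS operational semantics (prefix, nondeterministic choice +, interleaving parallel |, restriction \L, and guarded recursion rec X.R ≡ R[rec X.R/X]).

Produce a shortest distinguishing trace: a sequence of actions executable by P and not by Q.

dacb

P's transition system — 5 states:
  u0 = rec X. d.a.c.(0 + 0 + b.0) + d.X :: -d-> u0, -d-> u1
  u1 = a.c.(0 + 0 + b.0) :: -a-> u2
  u2 = c.(0 + 0 + b.0) :: -c-> u3
  u3 = 0 + 0 + b.0 :: -b-> u4
  u4 = 0 :: ∅
Q's transition system — 4 states:
  v0 = rec X. d.a.c.(0 + 0 + 0) + d.X :: -d-> v0, -d-> v1
  v1 = a.c.(0 + 0 + 0) :: -a-> v2
  v2 = c.(0 + 0 + 0) :: -c-> v3
  v3 = 0 + 0 + 0 :: ∅
Trace ⟨dacb⟩ through P, begin at {u0}:
  step 1 (d): {u0, u1}
  step 2 (a): {u2}
  step 3 (c): {u3}
  step 4 (b): {u4}
  P completes σ.
Trace ⟨dacb⟩ through Q, begin at {v0}:
  step 1 (d): {v0, v1}
  step 2 (a): {v2}
  step 3 (c): {v3}
  step 4 (b): ∅ (Q stuck)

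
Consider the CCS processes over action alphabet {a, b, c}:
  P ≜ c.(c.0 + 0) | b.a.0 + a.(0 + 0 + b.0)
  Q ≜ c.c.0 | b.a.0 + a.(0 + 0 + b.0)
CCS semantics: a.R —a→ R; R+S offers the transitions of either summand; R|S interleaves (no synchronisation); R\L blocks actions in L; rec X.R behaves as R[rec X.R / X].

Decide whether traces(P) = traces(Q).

traces(P) = traces(Q)

LTS(P): 11 reachable states
  p0 = c.(c.0 + 0) | b.a.0 + a.(0 + 0 + b.0) → =a=> p1, =b=> p2, =c=> p3
  p1 = 0 + 0 + b.0 → =b=> p4
  p2 = c.(c.0 + 0) | a.0 → =a=> p5, =c=> p6
  p3 = (c.0 + 0) | b.a.0 → =b=> p6, =c=> p7
  p4 = 0 → stopped
  p5 = c.(c.0 + 0) | 0 → =c=> p8
  p6 = (c.0 + 0) | a.0 → =a=> p8, =c=> p9
  p7 = 0 | b.a.0 → =b=> p9
  p8 = (c.0 + 0) | 0 → =c=> p10
  p9 = 0 | a.0 → =a=> p10
  p10 = 0 | 0 → stopped
LTS(Q): 11 reachable states
  q0 = c.c.0 | b.a.0 + a.(0 + 0 + b.0) → =a=> q1, =b=> q2, =c=> q3
  q1 = 0 + 0 + b.0 → =b=> q4
  q2 = c.c.0 | a.0 → =a=> q5, =c=> q6
  q3 = c.0 | b.a.0 → =b=> q6, =c=> q7
  q4 = 0 → stopped
  q5 = c.c.0 | 0 → =c=> q8
  q6 = c.0 | a.0 → =a=> q8, =c=> q9
  q7 = 0 | b.a.0 → =b=> q9
  q8 = c.0 | 0 → =c=> q10
  q9 = 0 | a.0 → =a=> q10
  q10 = 0 | 0 → stopped
Bisimilarity quotient blocks:
  B0 = {p0, q0}
  B1 = {p1, q1}
  B2 = {p10, p4, q10, q4}
  B3 = {p2, q2}
  B4 = {p5, q5}
  B5 = {p8, q8}
  B6 = {p6, q6}
  B7 = {p9, q9}
  B8 = {p3, q3}
  B9 = {p7, q7}
p0 ∈ B0, q0 ∈ B0 → same block
Bisimilar ⇒ trace-equivalent.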